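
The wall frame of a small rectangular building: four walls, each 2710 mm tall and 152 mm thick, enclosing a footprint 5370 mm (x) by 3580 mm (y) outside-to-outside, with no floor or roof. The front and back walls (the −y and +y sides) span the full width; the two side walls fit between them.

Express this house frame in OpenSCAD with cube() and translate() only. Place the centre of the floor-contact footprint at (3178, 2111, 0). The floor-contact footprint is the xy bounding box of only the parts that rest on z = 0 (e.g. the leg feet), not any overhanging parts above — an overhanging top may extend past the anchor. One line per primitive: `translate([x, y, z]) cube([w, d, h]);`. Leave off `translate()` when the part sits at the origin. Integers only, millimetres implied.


translate([493, 321, 0]) cube([5370, 152, 2710]);
translate([493, 3749, 0]) cube([5370, 152, 2710]);
translate([493, 473, 0]) cube([152, 3276, 2710]);
translate([5711, 473, 0]) cube([152, 3276, 2710]);


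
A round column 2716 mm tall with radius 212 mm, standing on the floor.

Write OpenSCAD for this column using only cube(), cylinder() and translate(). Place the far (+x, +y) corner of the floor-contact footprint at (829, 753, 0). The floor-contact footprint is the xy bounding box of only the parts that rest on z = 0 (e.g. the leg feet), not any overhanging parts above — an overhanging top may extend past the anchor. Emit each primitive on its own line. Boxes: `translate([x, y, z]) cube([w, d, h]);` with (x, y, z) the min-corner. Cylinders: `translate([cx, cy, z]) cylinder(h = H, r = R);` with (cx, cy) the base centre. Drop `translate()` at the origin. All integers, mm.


translate([617, 541, 0]) cylinder(h = 2716, r = 212);


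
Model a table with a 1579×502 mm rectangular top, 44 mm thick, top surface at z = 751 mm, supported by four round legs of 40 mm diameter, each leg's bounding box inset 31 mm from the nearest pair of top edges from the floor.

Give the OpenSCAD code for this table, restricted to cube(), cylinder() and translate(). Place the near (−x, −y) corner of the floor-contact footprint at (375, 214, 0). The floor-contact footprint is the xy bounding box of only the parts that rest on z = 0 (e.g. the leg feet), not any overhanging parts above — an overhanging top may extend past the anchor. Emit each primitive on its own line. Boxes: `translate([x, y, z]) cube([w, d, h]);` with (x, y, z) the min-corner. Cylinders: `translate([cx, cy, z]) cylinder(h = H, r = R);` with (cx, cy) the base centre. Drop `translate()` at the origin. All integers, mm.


translate([344, 183, 707]) cube([1579, 502, 44]);
translate([395, 234, 0]) cylinder(h = 707, r = 20);
translate([1872, 234, 0]) cylinder(h = 707, r = 20);
translate([395, 634, 0]) cylinder(h = 707, r = 20);
translate([1872, 634, 0]) cylinder(h = 707, r = 20);


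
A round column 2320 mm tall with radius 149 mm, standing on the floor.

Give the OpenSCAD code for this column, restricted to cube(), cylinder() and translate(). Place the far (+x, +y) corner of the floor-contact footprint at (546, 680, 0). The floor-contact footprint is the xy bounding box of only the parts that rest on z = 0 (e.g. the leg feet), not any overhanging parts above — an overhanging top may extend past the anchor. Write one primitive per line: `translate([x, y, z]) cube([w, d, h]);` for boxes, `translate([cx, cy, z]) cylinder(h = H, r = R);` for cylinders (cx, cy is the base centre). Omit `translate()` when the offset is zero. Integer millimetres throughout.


translate([397, 531, 0]) cylinder(h = 2320, r = 149);


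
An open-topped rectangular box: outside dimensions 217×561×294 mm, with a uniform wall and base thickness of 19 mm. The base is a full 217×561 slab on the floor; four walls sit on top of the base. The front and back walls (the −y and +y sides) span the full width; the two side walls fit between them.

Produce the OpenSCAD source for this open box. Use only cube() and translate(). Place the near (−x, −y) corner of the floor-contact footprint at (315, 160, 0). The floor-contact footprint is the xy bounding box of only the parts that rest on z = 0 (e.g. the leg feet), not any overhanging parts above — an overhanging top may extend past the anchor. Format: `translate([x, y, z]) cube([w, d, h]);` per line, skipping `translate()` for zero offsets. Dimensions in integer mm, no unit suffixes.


translate([315, 160, 0]) cube([217, 561, 19]);
translate([315, 160, 19]) cube([217, 19, 275]);
translate([315, 702, 19]) cube([217, 19, 275]);
translate([315, 179, 19]) cube([19, 523, 275]);
translate([513, 179, 19]) cube([19, 523, 275]);


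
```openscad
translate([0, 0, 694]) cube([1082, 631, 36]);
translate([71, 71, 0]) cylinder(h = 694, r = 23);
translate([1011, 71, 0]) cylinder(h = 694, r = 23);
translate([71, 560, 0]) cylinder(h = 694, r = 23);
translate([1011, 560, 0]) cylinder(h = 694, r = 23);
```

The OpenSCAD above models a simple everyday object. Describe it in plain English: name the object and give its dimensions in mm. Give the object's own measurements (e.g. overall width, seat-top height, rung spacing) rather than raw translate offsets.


A rectangular dining table. The top is 1082×631×36 mm with its upper surface at z = 730 mm. It stands on four round legs of 46 mm diameter, each leg's bounding box inset 48 mm from the nearest pair of top edges, running from the floor to the underside of the top.


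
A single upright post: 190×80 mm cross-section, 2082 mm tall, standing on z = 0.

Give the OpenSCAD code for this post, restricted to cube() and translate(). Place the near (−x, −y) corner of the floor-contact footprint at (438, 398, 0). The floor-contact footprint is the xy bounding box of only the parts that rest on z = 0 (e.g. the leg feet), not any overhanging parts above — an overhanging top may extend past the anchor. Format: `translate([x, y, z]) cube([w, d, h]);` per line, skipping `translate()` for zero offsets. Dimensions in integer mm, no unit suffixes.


translate([438, 398, 0]) cube([190, 80, 2082]);


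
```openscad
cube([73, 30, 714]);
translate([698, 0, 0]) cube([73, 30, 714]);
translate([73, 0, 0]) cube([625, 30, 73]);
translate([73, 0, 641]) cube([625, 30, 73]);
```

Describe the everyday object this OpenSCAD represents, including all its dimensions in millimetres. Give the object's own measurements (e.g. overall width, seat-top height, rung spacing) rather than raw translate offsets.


A rectangular picture frame lying in the x–z plane (depth along y). The opening is 625 mm wide (x) by 568 mm tall (z), surrounded by a border 73 mm wide on all four sides. The frame is 30 mm deep and is made of two full-height vertical stiles with two horizontal rails fitted between them.


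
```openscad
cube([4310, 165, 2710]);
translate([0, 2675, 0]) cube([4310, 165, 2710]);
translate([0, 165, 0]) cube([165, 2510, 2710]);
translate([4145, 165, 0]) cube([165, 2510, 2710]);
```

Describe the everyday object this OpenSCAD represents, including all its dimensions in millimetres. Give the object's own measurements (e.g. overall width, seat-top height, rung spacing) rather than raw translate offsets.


The wall frame of a small rectangular building: four walls, each 2710 mm tall and 165 mm thick, enclosing a footprint 4310 mm (x) by 2840 mm (y) outside-to-outside, with no floor or roof. The front and back walls (the −y and +y sides) span the full width; the two side walls fit between them.


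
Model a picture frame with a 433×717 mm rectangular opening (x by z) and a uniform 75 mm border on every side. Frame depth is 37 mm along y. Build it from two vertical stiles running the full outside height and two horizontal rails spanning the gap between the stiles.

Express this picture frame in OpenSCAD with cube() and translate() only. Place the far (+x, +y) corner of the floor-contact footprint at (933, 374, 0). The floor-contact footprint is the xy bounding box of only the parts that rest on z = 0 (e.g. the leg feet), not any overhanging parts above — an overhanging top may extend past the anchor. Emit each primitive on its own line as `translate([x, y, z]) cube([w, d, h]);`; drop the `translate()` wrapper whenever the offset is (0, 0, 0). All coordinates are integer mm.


translate([350, 337, 0]) cube([75, 37, 867]);
translate([858, 337, 0]) cube([75, 37, 867]);
translate([425, 337, 0]) cube([433, 37, 75]);
translate([425, 337, 792]) cube([433, 37, 75]);


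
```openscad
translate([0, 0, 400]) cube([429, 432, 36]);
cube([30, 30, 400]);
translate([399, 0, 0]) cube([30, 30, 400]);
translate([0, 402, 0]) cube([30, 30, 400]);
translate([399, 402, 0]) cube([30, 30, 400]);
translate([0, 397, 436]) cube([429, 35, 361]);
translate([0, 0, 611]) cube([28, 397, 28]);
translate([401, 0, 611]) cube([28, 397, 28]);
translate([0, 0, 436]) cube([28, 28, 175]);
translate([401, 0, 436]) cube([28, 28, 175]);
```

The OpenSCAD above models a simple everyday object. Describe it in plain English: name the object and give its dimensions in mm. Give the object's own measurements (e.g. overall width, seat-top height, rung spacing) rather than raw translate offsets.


A chair. The seat is a 429×432×36 mm slab with its top at z = 436 mm, on four 30×30 mm corner legs (flush with the seat edges, standing on z = 0). A flat backrest 35 mm thick, 361 mm tall, spans the full seat width and rises from the seat top along its +y edge, rear face flush with the rear of the seat. Two armrests of 28×28 mm section run along each side from the seat's front edge to the front of the backrest, top faces 203 mm above the seat top and outer faces flush with the seat's x-edges; a 28×28 mm post under the front of each armrest stands on the seat at the front corner.


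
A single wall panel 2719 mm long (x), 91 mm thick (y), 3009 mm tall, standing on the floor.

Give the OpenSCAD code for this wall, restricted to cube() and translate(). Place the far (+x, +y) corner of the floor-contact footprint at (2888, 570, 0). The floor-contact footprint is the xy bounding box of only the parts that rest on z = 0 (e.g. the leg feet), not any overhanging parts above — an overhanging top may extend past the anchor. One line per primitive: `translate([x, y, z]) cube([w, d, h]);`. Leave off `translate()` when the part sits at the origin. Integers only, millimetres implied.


translate([169, 479, 0]) cube([2719, 91, 3009]);


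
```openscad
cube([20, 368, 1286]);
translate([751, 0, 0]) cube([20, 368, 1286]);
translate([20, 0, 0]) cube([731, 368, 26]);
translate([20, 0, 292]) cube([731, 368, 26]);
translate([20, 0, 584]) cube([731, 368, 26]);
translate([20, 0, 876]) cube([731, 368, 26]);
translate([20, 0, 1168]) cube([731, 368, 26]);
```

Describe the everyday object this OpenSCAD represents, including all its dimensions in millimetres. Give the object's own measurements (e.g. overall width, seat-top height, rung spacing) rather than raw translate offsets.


An open bookshelf. Two side panels, each 20 mm thick, 368 mm deep and 1286 mm tall, stand 771 mm apart (outside-to-outside). Between them sit 5 shelves, each 26 mm thick and 368 mm deep, spanning the full gap between the sides. The bottom shelf rests on the floor (its underside at z = 0) and the clear gap between one shelf's top and the next shelf's underside is 266 mm.


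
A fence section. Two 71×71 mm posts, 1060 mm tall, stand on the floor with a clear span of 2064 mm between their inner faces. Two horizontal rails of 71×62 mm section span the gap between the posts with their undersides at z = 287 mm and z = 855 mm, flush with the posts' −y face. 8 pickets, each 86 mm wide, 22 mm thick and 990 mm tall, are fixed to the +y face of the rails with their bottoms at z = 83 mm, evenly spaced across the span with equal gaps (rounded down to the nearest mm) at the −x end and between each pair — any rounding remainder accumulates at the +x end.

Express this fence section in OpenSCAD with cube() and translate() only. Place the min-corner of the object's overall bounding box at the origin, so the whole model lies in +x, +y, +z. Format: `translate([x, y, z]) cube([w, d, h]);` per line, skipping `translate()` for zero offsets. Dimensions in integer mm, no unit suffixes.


cube([71, 71, 1060]);
translate([2135, 0, 0]) cube([71, 71, 1060]);
translate([71, 0, 287]) cube([2064, 71, 62]);
translate([71, 0, 855]) cube([2064, 71, 62]);
translate([223, 71, 83]) cube([86, 22, 990]);
translate([461, 71, 83]) cube([86, 22, 990]);
translate([699, 71, 83]) cube([86, 22, 990]);
translate([937, 71, 83]) cube([86, 22, 990]);
translate([1175, 71, 83]) cube([86, 22, 990]);
translate([1413, 71, 83]) cube([86, 22, 990]);
translate([1651, 71, 83]) cube([86, 22, 990]);
translate([1889, 71, 83]) cube([86, 22, 990]);


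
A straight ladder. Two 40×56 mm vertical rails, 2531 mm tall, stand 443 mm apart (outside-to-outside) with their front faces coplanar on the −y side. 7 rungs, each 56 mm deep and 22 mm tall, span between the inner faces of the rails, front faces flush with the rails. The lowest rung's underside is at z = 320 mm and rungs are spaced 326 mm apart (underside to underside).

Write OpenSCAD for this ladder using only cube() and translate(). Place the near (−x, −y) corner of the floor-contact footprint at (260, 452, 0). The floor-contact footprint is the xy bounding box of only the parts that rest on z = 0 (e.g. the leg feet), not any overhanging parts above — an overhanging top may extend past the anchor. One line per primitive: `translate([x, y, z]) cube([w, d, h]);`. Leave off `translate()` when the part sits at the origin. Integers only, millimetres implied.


// rung span = 443 - 2*40 = 363
// rung[k] z = 320 + k*326
translate([260, 452, 0]) cube([40, 56, 2531]);
translate([663, 452, 0]) cube([40, 56, 2531]);
translate([300, 452, 320]) cube([363, 56, 22]);
translate([300, 452, 646]) cube([363, 56, 22]);
translate([300, 452, 972]) cube([363, 56, 22]);
translate([300, 452, 1298]) cube([363, 56, 22]);
translate([300, 452, 1624]) cube([363, 56, 22]);
translate([300, 452, 1950]) cube([363, 56, 22]);
translate([300, 452, 2276]) cube([363, 56, 22]);


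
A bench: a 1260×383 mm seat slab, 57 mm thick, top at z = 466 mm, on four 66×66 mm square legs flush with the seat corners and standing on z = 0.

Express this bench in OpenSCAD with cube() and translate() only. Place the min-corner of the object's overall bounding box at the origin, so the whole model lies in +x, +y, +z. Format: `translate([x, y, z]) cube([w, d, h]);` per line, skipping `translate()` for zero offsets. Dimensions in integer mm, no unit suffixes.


translate([0, 0, 409]) cube([1260, 383, 57]);
cube([66, 66, 409]);
translate([0, 317, 0]) cube([66, 66, 409]);
translate([1194, 0, 0]) cube([66, 66, 409]);
translate([1194, 317, 0]) cube([66, 66, 409]);


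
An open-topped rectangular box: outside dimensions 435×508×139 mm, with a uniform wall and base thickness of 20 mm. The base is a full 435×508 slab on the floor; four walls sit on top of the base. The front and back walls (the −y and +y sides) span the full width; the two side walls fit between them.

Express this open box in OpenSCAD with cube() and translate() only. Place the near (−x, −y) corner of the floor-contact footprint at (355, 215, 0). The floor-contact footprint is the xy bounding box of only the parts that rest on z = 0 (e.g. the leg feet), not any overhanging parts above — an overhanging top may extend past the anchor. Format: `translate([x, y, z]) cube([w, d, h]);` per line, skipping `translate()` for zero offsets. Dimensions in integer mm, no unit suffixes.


translate([355, 215, 0]) cube([435, 508, 20]);
translate([355, 215, 20]) cube([435, 20, 119]);
translate([355, 703, 20]) cube([435, 20, 119]);
translate([355, 235, 20]) cube([20, 468, 119]);
translate([770, 235, 20]) cube([20, 468, 119]);


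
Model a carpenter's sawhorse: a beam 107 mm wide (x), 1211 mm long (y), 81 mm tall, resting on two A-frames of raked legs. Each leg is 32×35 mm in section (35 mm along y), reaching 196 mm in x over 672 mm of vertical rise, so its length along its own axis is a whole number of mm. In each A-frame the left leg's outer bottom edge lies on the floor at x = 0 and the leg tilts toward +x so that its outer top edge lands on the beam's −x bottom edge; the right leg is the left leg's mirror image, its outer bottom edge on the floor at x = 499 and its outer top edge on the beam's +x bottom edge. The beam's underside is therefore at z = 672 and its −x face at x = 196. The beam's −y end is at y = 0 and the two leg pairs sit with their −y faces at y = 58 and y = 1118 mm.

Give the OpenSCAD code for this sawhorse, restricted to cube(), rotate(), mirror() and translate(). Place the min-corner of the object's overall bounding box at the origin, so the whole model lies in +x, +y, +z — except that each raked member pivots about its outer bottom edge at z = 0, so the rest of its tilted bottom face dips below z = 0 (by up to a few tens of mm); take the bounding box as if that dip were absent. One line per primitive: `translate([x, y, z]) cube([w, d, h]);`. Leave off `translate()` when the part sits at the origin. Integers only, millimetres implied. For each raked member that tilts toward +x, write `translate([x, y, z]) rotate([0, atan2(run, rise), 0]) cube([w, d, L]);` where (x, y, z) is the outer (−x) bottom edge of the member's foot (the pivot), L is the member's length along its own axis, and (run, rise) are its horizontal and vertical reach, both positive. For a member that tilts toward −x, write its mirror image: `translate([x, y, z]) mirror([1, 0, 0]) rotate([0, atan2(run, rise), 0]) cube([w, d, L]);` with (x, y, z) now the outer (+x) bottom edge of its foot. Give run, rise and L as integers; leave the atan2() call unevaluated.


// leg length = √(196² + 672²) = 700
// right-leg outer foot x = 2·196 + 107 = 499
// beam min-corner = (196, 0, 672)
translate([196, 0, 672]) cube([107, 1211, 81]);
translate([0, 58, 0]) rotate([0, atan2(196, 672), 0]) cube([32, 35, 700]);
translate([499, 58, 0]) mirror([1, 0, 0]) rotate([0, atan2(196, 672), 0]) cube([32, 35, 700]);
translate([0, 1118, 0]) rotate([0, atan2(196, 672), 0]) cube([32, 35, 700]);
translate([499, 1118, 0]) mirror([1, 0, 0]) rotate([0, atan2(196, 672), 0]) cube([32, 35, 700]);


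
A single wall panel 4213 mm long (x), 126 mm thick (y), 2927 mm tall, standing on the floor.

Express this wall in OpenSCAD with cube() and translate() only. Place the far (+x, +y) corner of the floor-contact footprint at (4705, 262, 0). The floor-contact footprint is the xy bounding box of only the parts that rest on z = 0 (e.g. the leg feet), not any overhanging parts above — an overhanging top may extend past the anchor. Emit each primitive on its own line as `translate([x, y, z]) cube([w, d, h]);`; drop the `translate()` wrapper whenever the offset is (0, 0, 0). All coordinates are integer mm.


translate([492, 136, 0]) cube([4213, 126, 2927]);


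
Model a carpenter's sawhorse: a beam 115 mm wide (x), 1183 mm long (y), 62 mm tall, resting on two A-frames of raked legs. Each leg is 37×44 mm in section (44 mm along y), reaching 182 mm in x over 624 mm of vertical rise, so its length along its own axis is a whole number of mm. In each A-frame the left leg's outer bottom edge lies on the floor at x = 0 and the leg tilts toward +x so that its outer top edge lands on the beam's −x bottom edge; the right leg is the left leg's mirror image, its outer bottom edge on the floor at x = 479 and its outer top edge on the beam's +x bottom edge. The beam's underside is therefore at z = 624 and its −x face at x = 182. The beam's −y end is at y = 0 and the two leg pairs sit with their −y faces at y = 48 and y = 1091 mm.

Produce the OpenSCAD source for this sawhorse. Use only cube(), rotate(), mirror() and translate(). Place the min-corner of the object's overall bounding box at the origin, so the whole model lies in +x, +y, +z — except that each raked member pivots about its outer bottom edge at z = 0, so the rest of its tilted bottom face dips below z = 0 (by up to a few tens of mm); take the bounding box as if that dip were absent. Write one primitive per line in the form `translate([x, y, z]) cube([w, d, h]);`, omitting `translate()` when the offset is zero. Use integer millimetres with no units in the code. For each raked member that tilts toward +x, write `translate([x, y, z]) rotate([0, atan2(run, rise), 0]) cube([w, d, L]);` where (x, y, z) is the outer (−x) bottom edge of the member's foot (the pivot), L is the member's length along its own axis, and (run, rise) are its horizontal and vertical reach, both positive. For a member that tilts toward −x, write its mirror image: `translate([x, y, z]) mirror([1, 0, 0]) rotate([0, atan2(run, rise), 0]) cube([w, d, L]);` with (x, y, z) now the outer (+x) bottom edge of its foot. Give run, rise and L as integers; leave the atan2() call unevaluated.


translate([182, 0, 624]) cube([115, 1183, 62]);
translate([0, 48, 0]) rotate([0, atan2(182, 624), 0]) cube([37, 44, 650]);
translate([479, 48, 0]) mirror([1, 0, 0]) rotate([0, atan2(182, 624), 0]) cube([37, 44, 650]);
translate([0, 1091, 0]) rotate([0, atan2(182, 624), 0]) cube([37, 44, 650]);
translate([479, 1091, 0]) mirror([1, 0, 0]) rotate([0, atan2(182, 624), 0]) cube([37, 44, 650]);


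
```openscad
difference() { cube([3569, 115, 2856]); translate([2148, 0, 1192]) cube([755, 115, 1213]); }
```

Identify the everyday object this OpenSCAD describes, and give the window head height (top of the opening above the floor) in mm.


A wall with a window opening. The window head height is 2405 mm.

A wall with a rectangular opening subtracted — a window. Sill at z = 1192, opening 1213 mm tall, so the head is at 1192 + 1213 = 2405 mm.


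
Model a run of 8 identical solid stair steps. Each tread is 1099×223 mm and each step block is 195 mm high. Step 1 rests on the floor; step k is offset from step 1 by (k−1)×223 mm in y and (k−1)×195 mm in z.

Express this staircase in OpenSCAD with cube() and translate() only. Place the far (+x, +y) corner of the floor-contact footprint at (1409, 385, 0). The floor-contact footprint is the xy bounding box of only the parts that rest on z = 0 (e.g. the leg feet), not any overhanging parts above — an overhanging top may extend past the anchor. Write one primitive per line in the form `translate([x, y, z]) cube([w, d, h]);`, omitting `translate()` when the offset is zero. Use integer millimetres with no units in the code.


translate([310, 162, 0]) cube([1099, 223, 195]);
translate([310, 385, 195]) cube([1099, 223, 195]);
translate([310, 608, 390]) cube([1099, 223, 195]);
translate([310, 831, 585]) cube([1099, 223, 195]);
translate([310, 1054, 780]) cube([1099, 223, 195]);
translate([310, 1277, 975]) cube([1099, 223, 195]);
translate([310, 1500, 1170]) cube([1099, 223, 195]);
translate([310, 1723, 1365]) cube([1099, 223, 195]);


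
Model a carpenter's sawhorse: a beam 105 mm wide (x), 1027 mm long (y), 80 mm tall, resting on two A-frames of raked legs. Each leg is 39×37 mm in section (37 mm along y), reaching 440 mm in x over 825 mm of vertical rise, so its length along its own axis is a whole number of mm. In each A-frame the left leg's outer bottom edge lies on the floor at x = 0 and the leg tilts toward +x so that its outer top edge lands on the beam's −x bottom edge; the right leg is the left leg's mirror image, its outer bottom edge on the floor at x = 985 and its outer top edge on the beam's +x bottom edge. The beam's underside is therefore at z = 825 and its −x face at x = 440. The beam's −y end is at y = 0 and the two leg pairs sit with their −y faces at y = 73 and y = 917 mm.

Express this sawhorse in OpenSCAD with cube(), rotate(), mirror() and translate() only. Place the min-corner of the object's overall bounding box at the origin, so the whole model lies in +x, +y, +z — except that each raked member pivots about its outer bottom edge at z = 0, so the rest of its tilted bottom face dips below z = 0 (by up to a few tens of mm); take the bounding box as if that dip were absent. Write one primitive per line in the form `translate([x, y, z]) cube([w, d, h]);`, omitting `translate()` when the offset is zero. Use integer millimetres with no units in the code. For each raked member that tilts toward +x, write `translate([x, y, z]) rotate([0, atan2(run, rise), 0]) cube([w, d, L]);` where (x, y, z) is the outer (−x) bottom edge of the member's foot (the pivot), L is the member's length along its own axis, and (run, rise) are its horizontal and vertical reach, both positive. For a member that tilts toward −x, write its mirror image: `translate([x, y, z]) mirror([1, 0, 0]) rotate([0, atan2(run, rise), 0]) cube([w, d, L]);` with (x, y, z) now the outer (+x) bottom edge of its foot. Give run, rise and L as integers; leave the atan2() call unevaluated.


translate([440, 0, 825]) cube([105, 1027, 80]);
translate([0, 73, 0]) rotate([0, atan2(440, 825), 0]) cube([39, 37, 935]);
translate([985, 73, 0]) mirror([1, 0, 0]) rotate([0, atan2(440, 825), 0]) cube([39, 37, 935]);
translate([0, 917, 0]) rotate([0, atan2(440, 825), 0]) cube([39, 37, 935]);
translate([985, 917, 0]) mirror([1, 0, 0]) rotate([0, atan2(440, 825), 0]) cube([39, 37, 935]);


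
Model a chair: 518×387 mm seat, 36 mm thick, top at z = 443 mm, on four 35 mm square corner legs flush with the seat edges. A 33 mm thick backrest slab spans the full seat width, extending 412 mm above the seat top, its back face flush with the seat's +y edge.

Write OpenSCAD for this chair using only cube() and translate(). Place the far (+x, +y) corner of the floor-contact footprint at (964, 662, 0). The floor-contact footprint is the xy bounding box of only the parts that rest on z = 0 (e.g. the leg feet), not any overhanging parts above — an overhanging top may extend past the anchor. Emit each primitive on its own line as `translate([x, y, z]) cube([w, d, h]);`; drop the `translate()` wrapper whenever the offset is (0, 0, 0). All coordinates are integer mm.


// leg_h = 443 - 36 = 407
translate([446, 275, 407]) cube([518, 387, 36]);
translate([446, 275, 0]) cube([35, 35, 407]);
translate([929, 275, 0]) cube([35, 35, 407]);
translate([446, 627, 0]) cube([35, 35, 407]);
translate([929, 627, 0]) cube([35, 35, 407]);
translate([446, 629, 443]) cube([518, 33, 412]);


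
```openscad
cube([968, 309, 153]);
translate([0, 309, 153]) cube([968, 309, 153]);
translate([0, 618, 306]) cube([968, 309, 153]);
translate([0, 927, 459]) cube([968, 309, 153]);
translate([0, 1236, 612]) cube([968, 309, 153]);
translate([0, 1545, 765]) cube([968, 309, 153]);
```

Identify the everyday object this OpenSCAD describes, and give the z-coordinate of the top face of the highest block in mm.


A staircase. The total rise is 918 mm.

6 identical blocks, each offset up and back from the previous — a staircase. Each step is 153 mm tall and there are 6 of them, so the total rise is 6 × 153 = 918 mm.


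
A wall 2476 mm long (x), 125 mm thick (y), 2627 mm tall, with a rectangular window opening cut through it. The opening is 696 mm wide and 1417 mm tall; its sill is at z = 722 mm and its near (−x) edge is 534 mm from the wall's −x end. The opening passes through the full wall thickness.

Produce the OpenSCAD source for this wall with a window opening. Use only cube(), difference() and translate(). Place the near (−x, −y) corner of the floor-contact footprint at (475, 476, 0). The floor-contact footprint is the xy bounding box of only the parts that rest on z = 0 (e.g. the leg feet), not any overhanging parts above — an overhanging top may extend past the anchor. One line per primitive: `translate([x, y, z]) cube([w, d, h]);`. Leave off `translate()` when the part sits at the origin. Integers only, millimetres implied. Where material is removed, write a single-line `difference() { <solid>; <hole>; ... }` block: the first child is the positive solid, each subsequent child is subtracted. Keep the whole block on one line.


difference() { translate([475, 476, 0]) cube([2476, 125, 2627]); translate([1009, 476, 722]) cube([696, 125, 1417]); }


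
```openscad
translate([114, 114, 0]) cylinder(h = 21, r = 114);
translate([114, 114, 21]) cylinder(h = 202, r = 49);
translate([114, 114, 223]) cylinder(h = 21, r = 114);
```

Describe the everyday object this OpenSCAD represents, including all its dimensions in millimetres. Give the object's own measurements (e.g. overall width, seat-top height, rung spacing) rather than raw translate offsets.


A spool: two coaxial disc flanges of radius 114 mm and thickness 21 mm, joined by a core cylinder of radius 49 mm and height 202 mm. The lower flange rests on z = 0 and the three cylinders share a vertical axis.


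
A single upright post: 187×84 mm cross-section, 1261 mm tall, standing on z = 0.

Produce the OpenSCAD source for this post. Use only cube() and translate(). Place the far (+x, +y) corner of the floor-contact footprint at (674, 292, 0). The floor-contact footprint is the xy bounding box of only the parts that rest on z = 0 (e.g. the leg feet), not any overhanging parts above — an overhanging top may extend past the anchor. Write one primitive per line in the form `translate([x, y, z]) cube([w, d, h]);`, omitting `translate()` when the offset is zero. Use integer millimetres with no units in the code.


translate([487, 208, 0]) cube([187, 84, 1261]);


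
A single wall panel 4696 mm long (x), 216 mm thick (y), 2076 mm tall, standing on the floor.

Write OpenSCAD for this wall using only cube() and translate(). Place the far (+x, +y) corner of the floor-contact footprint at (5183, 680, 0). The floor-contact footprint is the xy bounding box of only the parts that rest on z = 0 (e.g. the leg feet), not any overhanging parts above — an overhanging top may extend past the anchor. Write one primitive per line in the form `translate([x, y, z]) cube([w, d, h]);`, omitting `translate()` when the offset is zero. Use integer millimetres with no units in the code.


translate([487, 464, 0]) cube([4696, 216, 2076]);


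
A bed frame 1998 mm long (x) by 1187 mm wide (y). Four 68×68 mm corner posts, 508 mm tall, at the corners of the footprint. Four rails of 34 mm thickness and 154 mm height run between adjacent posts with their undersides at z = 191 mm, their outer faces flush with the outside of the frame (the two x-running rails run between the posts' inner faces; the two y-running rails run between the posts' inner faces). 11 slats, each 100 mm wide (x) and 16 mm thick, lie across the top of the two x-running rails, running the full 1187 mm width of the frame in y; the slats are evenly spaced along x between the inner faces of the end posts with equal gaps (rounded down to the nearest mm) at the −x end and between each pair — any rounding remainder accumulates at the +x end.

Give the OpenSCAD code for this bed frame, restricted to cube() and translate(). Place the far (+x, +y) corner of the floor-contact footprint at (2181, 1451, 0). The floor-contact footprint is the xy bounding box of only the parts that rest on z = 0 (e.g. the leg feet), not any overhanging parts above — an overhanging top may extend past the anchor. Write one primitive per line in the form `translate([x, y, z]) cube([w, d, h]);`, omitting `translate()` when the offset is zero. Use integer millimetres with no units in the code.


translate([183, 264, 0]) cube([68, 68, 508]);
translate([183, 1383, 0]) cube([68, 68, 508]);
translate([2113, 264, 0]) cube([68, 68, 508]);
translate([2113, 1383, 0]) cube([68, 68, 508]);
translate([251, 264, 191]) cube([1862, 34, 154]);
translate([251, 1417, 191]) cube([1862, 34, 154]);
translate([183, 332, 191]) cube([34, 1051, 154]);
translate([2147, 332, 191]) cube([34, 1051, 154]);
translate([314, 264, 345]) cube([100, 1187, 16]);
translate([477, 264, 345]) cube([100, 1187, 16]);
translate([640, 264, 345]) cube([100, 1187, 16]);
translate([803, 264, 345]) cube([100, 1187, 16]);
translate([966, 264, 345]) cube([100, 1187, 16]);
translate([1129, 264, 345]) cube([100, 1187, 16]);
translate([1292, 264, 345]) cube([100, 1187, 16]);
translate([1455, 264, 345]) cube([100, 1187, 16]);
translate([1618, 264, 345]) cube([100, 1187, 16]);
translate([1781, 264, 345]) cube([100, 1187, 16]);
translate([1944, 264, 345]) cube([100, 1187, 16]);


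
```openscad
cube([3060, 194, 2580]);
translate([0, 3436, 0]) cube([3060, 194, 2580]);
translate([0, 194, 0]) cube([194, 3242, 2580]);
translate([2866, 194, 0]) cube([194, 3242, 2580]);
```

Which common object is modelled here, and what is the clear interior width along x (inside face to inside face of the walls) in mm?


A house (or room) frame. The interior width is 2672 mm.

Four 2580 mm walls enclosing a rectangle with no floor or roof — a room or house frame. Outside width is 3060 mm and wall thickness is 194 mm, so the interior width is 3060 − 2 × 194 = 2672 mm.


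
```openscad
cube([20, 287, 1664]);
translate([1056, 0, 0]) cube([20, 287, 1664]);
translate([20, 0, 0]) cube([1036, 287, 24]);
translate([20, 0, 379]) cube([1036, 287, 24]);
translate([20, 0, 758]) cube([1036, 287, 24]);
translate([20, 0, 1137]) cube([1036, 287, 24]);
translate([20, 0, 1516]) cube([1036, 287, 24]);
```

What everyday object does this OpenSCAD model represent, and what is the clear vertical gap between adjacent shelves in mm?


A bookshelf. The clear shelf gap is 355 mm.

Two tall side panels with 5 horizontal boards between them — a bookshelf. The first two shelf undersides are at z = 0 and z = 379; with shelf thickness 24, the clear gap is 379 − 0 − 24 = 355 mm.


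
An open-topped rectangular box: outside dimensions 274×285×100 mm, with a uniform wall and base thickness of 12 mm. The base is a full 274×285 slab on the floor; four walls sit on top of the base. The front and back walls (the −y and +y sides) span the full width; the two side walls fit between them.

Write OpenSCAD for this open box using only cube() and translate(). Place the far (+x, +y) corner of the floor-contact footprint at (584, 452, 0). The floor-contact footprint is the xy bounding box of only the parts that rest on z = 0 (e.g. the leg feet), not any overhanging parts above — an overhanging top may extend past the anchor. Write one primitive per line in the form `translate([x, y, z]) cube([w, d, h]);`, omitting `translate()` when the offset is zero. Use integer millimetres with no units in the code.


translate([310, 167, 0]) cube([274, 285, 12]);
translate([310, 167, 12]) cube([274, 12, 88]);
translate([310, 440, 12]) cube([274, 12, 88]);
translate([310, 179, 12]) cube([12, 261, 88]);
translate([572, 179, 12]) cube([12, 261, 88]);


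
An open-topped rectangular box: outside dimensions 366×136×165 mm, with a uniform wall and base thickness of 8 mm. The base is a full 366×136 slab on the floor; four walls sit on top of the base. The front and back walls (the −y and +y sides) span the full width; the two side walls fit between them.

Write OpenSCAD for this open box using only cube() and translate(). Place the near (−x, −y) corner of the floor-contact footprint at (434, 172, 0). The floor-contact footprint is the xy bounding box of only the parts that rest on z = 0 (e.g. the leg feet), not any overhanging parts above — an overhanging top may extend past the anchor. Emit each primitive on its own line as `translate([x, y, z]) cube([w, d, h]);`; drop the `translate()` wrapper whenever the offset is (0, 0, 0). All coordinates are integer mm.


translate([434, 172, 0]) cube([366, 136, 8]);
translate([434, 172, 8]) cube([366, 8, 157]);
translate([434, 300, 8]) cube([366, 8, 157]);
translate([434, 180, 8]) cube([8, 120, 157]);
translate([792, 180, 8]) cube([8, 120, 157]);


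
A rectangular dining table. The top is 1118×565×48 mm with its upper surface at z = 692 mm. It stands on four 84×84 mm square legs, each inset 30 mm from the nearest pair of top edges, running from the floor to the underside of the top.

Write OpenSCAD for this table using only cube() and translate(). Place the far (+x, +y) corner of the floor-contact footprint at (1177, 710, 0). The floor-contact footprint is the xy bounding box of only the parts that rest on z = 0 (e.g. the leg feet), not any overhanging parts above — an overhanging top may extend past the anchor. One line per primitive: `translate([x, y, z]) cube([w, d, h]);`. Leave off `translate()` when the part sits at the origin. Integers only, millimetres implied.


// leg_h = 692 - 48 = 644
translate([89, 175, 644]) cube([1118, 565, 48]);
translate([119, 205, 0]) cube([84, 84, 644]);
translate([1093, 205, 0]) cube([84, 84, 644]);
translate([119, 626, 0]) cube([84, 84, 644]);
translate([1093, 626, 0]) cube([84, 84, 644]);


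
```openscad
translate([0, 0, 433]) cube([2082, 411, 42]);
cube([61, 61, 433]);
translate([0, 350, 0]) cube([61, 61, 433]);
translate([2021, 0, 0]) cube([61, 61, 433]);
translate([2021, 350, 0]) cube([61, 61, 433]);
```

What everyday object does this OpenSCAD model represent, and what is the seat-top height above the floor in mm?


A bench. The seat-top height is 475 mm.

A long slab on four corner posts — a bench. The slab sits at z = 433 with thickness 42, so the top is 433 + 42 = 475 mm.


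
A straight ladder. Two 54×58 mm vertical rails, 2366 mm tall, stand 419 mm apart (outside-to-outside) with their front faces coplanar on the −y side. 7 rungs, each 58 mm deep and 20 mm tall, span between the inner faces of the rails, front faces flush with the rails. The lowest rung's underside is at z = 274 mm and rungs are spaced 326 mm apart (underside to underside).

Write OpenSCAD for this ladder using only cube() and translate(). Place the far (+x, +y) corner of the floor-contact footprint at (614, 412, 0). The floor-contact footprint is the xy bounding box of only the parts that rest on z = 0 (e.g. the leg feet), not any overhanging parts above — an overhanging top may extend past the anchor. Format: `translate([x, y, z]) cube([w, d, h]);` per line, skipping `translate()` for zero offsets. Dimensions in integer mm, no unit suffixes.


// rung span = 419 - 2*54 = 311
// rung[k] z = 274 + k*326
translate([195, 354, 0]) cube([54, 58, 2366]);
translate([560, 354, 0]) cube([54, 58, 2366]);
translate([249, 354, 274]) cube([311, 58, 20]);
translate([249, 354, 600]) cube([311, 58, 20]);
translate([249, 354, 926]) cube([311, 58, 20]);
translate([249, 354, 1252]) cube([311, 58, 20]);
translate([249, 354, 1578]) cube([311, 58, 20]);
translate([249, 354, 1904]) cube([311, 58, 20]);
translate([249, 354, 2230]) cube([311, 58, 20]);


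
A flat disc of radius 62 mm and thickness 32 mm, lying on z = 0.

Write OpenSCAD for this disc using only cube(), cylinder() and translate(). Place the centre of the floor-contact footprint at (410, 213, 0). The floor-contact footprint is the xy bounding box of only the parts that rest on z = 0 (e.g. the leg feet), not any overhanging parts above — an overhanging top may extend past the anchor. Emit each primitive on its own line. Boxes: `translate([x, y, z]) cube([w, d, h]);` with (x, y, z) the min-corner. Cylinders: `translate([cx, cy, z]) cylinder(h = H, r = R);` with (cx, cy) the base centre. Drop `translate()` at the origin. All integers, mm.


translate([410, 213, 0]) cylinder(h = 32, r = 62);


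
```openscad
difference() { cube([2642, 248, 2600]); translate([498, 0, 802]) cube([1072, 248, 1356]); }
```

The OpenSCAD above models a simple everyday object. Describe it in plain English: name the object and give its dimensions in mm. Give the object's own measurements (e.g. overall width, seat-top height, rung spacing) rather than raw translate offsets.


A wall 2642 mm long (x), 248 mm thick (y), 2600 mm tall, with a rectangular window opening cut through it. The opening is 1072 mm wide and 1356 mm tall; its sill is at z = 802 mm and its near (−x) edge is 498 mm from the wall's −x end. The opening passes through the full wall thickness.


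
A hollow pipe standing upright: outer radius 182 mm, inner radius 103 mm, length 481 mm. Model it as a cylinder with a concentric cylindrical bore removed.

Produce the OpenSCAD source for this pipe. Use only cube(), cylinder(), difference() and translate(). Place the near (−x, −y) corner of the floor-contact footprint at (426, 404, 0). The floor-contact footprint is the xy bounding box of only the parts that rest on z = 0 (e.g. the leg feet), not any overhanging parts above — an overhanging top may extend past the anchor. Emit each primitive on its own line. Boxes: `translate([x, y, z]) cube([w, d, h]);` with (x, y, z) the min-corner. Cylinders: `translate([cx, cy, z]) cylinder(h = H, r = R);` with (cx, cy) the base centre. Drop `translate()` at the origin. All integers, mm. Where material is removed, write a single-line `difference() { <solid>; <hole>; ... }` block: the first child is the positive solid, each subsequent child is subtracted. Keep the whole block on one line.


difference() { translate([608, 586, 0]) cylinder(h = 481, r = 182); translate([608, 586, 0]) cylinder(h = 481, r = 103); }
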